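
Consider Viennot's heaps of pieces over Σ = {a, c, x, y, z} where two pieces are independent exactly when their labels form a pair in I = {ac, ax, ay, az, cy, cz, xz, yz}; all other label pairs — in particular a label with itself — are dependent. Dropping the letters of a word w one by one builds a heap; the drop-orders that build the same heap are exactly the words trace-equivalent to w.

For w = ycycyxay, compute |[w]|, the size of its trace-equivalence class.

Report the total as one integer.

drop 0:y onto floor
drop 1:c onto floor
drop 2:y onto {0:y}
drop 3:c onto {1:c}
drop 4:y onto {2:y}
drop 5:x onto {3:c, 4:y}
drop 6:a onto floor
drop 7:y onto {5:x}
ground layer = {0:y, 1:c, 6:a}
drop-orders for the pieces not yet dropped (sum over which currently-grounded one goes next):
  1 to go: {6} 1  {7} 1
  2 to go: {5,7} 1  {6,7} 2
  3 to go: {3,5,7} 1  {4,5,7} 1  {5,6,7} 3
  4 to go: {1,3,5,7} 1  {2,4,5,7} 1  {3,4,5,7} 2  {3,5,6,7} 4  {4,5,6,7} 4
  5 to go: {0,2,4,5,7} 1  {1,3,4,5,7} 3  {1,3,5,6,7} 5  {2,3,4,5,7} 3  {2,4,5,6,7} 5  {3,4,5,6,7} 10
  6 to go: {0,2,3,4,5,7} 4  {0,2,4,5,6,7} 6  {1,2,3,4,5,7} 6  {1,3,4,5,6,7} 18  {2,3,4,5,6,7} 18
  if 0:y drops first: 42 orders
  if 1:c drops first: 28 orders
  if 6:a drops first: 10 orders
heap linearizations: 80

80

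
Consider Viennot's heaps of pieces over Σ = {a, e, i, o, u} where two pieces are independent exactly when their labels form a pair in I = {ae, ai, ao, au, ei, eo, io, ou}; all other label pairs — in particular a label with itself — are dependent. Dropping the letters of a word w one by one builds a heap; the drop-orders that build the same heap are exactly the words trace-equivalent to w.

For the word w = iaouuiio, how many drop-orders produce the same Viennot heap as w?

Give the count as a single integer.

168

0(i) covers ∅
1(a) covers ∅
2(o) covers ∅
3(u) covers 0:i
4(u) covers 3:u
5(i) covers 4:u
6(i) covers 5:i
7(o) covers 2:o
floor of heap: 0:i, 1:a, 2:o
completions by unplaced set U, small U first (add the entries for U minus each lowest piece of U):
  |U|=1: {1}:1  {6}:1  {7}:1
  |U|=2: {1,6}:2  {1,7}:2  {2,7}:1  {5,6}:1  {6,7}:2
  |U|=3: {1,2,7}:3  {1,5,6}:3  {1,6,7}:6  {2,6,7}:3  {4,5,6}:1  {5,6,7}:3
  |U|=4: {1,2,6,7}:12  {1,4,5,6}:4  {1,5,6,7}:12  {2,5,6,7}:6  {3,4,5,6}:1  {4,5,6,7}:4
  |U|=5: {0,3,4,5,6}:1  {1,2,5,6,7}:30  {1,3,4,5,6}:5  {1,4,5,6,7}:20  {2,4,5,6,7}:10  {3,4,5,6,7}:5
  |U|=6: {0,1,3,4,5,6}:6  {0,3,4,5,6,7}:6  {1,2,4,5,6,7}:60  {1,3,4,5,6,7}:30  {2,3,4,5,6,7}:15
  start at 0(i): 105
  start at 1(a): 21
  start at 2(o): 42
sum over floor = 168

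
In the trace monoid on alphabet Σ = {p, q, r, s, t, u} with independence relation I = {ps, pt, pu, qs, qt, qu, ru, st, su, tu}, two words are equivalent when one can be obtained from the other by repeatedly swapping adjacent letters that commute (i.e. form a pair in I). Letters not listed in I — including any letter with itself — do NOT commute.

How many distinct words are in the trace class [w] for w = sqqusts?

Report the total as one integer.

420

#0=s has no predecessor
#1=q has no predecessor
#2=q depends on [1:q]
#3=u has no predecessor
#4=s depends on [0:s]
#5=t has no predecessor
#6=s depends on [4:s]
sources: [0:s, 1:q, 3:u, 5:t]
N(rest) = Σ N(rest − s) over sources s of rest; N(one piece) = 1:
  size 1 → [2]=1  [3]=1  [5]=1  [6]=1
  size 2 → [1,2]=1  [2,3]=2  [2,5]=2  [2,6]=2  [3,5]=2  [3,6]=2  [4,6]=1  [5,6]=2
  size 3 → [0,4,6]=1  [1,2,3]=3  [1,2,5]=3  [1,2,6]=3  [2,3,5]=6  [2,3,6]=6  [2,4,6]=3  [2,5,6]=6  [3,4,6]=3  [3,5,6]=6  [4,5,6]=3
  size 4 → [0,2,4,6]=4  [0,3,4,6]=4  [0,4,5,6]=4  [1,2,3,5]=12  [1,2,3,6]=12  [1,2,4,6]=6  [1,2,5,6]=12  [2,3,4,6]=12  [2,3,5,6]=24  [2,4,5,6]=12  [3,4,5,6]=12
  size 5 → [0,1,2,4,6]=10  [0,2,3,4,6]=20  [0,2,4,5,6]=20  [0,3,4,5,6]=20  [1,2,3,4,6]=30  [1,2,3,5,6]=60  [1,2,4,5,6]=30  [2,3,4,5,6]=60
  first=0(s) contributes 180
  first=1(q) contributes 120
  first=3(u) contributes 60
  first=5(t) contributes 60
|[w]| = 420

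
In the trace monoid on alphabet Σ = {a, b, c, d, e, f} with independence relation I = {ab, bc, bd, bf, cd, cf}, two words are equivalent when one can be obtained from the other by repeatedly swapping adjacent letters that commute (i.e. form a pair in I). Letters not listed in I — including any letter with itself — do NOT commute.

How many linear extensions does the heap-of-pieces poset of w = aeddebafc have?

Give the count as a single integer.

0(a) covers ∅
1(e) covers 0:a
2(d) covers 1:e
3(d) covers 2:d
4(e) covers 3:d
5(b) covers 4:e
6(a) covers 4:e
7(f) covers 6:a
8(c) covers 6:a
floor of heap: 0:a
completions by unplaced set U, small U first (add the entries for U minus each lowest piece of U):
  |U|=1: {5}:1  {7}:1  {8}:1
  |U|=2: {5,7}:2  {5,8}:2  {7,8}:2
  |U|=3: {5,7,8}:6  {6,7,8}:2
  |U|=4: {5,6,7,8}:8
  |U|=5: {4,5,6,7,8}:8
  |U|=6: {3,4,5,6,7,8}:8
  |U|=7: {2,3,4,5,6,7,8}:8
  start at 0(a): 8

8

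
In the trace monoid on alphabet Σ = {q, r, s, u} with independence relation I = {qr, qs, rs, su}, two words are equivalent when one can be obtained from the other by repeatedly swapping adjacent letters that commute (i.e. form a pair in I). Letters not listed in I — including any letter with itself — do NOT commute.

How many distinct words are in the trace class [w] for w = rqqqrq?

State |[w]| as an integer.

#0=r has no predecessor
#1=q has no predecessor
#2=q depends on [1:q]
#3=q depends on [2:q]
#4=r depends on [0:r]
#5=q depends on [3:q]
sources: [0:r, 1:q]
N(rest) = Σ N(rest − s) over sources s of rest; N(one piece) = 1:
  size 1 → [4]=1  [5]=1
  size 2 → [0,4]=1  [3,5]=1  [4,5]=2
  size 3 → [0,4,5]=3  [2,3,5]=1  [3,4,5]=3
  size 4 → [0,3,4,5]=6  [1,2,3,5]=1  [2,3,4,5]=4
  first=0(r) contributes 5
  first=1(q) contributes 10
|[w]| = 15

15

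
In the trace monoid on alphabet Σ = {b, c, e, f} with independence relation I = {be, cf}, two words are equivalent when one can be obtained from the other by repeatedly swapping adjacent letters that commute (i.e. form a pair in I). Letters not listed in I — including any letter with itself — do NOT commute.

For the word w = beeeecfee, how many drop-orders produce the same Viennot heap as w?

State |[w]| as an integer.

10

0(b) covers ∅
1(e) covers ∅
2(e) covers 1:e
3(e) covers 2:e
4(e) covers 3:e
5(c) covers 0:b, 4:e
6(f) covers 0:b, 4:e
7(e) covers 5:c, 6:f
8(e) covers 7:e
floor of heap: 0:b, 1:e
completions by unplaced set U, small U first (add the entries for U minus each lowest piece of U):
  |U|=1: {8}:1
  |U|=2: {7,8}:1
  |U|=3: {5,7,8}:1  {6,7,8}:1
  |U|=4: {5,6,7,8}:2
  |U|=5: {0,5,6,7,8}:2  {4,5,6,7,8}:2
  |U|=6: {0,4,5,6,7,8}:4  {3,4,5,6,7,8}:2
  |U|=7: {0,3,4,5,6,7,8}:6  {2,3,4,5,6,7,8}:2
  start at 0(b): 2
  start at 1(e): 8
sum over floor = 10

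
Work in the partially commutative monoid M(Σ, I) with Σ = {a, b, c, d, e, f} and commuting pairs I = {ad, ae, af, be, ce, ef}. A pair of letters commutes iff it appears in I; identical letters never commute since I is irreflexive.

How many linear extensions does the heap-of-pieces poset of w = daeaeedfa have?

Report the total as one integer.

drop 0:d onto floor
drop 1:a onto floor
drop 2:e onto {0:d}
drop 3:a onto {1:a}
drop 4:e onto {2:e}
drop 5:e onto {4:e}
drop 6:d onto {5:e}
drop 7:f onto {6:d}
drop 8:a onto {3:a}
ground layer = {0:d, 1:a}
drop-orders for the pieces not yet dropped (sum over which currently-grounded one goes next):
  1 to go: {7} 1  {8} 1
  2 to go: {3,8} 1  {6,7} 1  {7,8} 2
  3 to go: {1,3,8} 1  {3,7,8} 3  {5,6,7} 1  {6,7,8} 3
  4 to go: {1,3,7,8} 4  {3,6,7,8} 6  {4,5,6,7} 1  {5,6,7,8} 4
  5 to go: {1,3,6,7,8} 10  {2,4,5,6,7} 1  {3,5,6,7,8} 10  {4,5,6,7,8} 5
  6 to go: {0,2,4,5,6,7} 1  {1,3,5,6,7,8} 20  {2,4,5,6,7,8} 6  {3,4,5,6,7,8} 15
  7 to go: {0,2,4,5,6,7,8} 7  {1,3,4,5,6,7,8} 35  {2,3,4,5,6,7,8} 21
  if 0:d drops first: 56 orders
  if 1:a drops first: 28 orders
heap linearizations: 84

84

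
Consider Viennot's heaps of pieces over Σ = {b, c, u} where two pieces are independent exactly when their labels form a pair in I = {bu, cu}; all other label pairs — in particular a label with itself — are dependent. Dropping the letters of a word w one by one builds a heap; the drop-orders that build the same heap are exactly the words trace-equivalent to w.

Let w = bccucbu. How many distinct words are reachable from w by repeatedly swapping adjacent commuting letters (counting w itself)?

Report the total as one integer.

21

drop 0:b onto floor
drop 1:c onto {0:b}
drop 2:c onto {1:c}
drop 3:u onto floor
drop 4:c onto {2:c}
drop 5:b onto {4:c}
drop 6:u onto {3:u}
ground layer = {0:b, 3:u}
drop-orders for the pieces not yet dropped (sum over which currently-grounded one goes next):
  1 to go: {5} 1  {6} 1
  2 to go: {3,6} 1  {4,5} 1  {5,6} 2
  3 to go: {2,4,5} 1  {3,5,6} 3  {4,5,6} 3
  4 to go: {1,2,4,5} 1  {2,4,5,6} 4  {3,4,5,6} 6
  5 to go: {0,1,2,4,5} 1  {1,2,4,5,6} 5  {2,3,4,5,6} 10
  if 0:b drops first: 15 orders
  if 3:u drops first: 6 orders
heap linearizations: 21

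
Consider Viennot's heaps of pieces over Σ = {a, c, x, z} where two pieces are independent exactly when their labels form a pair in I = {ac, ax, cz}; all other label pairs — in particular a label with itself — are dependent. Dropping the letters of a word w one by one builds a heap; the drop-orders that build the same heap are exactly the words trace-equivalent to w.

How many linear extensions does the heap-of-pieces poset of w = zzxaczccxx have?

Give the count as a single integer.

14

#0=z has no predecessor
#1=z depends on [0:z]
#2=x depends on [1:z]
#3=a depends on [1:z]
#4=c depends on [2:x]
#5=z depends on [2:x, 3:a]
#6=c depends on [4:c]
#7=c depends on [6:c]
#8=x depends on [5:z, 7:c]
#9=x depends on [8:x]
sources: [0:z]
N(rest) = Σ N(rest − s) over sources s of rest; N(one piece) = 1:
  size 1 → [9]=1
  size 2 → [8,9]=1
  size 3 → [5,8,9]=1  [7,8,9]=1
  size 4 → [3,5,8,9]=1  [5,7,8,9]=2  [6,7,8,9]=1
  size 5 → [3,5,7,8,9]=3  [4,6,7,8,9]=1  [5,6,7,8,9]=3
  size 6 → [3,5,6,7,8,9]=6  [4,5,6,7,8,9]=4
  size 7 → [2,4,5,6,7,8,9]=4  [3,4,5,6,7,8,9]=10
  size 8 → [2,3,4,5,6,7,8,9]=14
  first=0(z) contributes 14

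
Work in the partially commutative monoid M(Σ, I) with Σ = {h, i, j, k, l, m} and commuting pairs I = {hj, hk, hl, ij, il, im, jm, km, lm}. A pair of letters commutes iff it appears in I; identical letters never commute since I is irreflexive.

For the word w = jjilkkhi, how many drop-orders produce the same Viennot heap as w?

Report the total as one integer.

18

drop 0:j onto floor
drop 1:j onto {0:j}
drop 2:i onto floor
drop 3:l onto {1:j}
drop 4:k onto {2:i, 3:l}
drop 5:k onto {4:k}
drop 6:h onto {2:i}
drop 7:i onto {5:k, 6:h}
ground layer = {0:j, 2:i}
drop-orders for the pieces not yet dropped (sum over which currently-grounded one goes next):
  1 to go: {7} 1
  2 to go: {5,7} 1  {6,7} 1
  3 to go: {4,5,7} 1  {5,6,7} 2
  4 to go: {3,4,5,7} 1  {4,5,6,7} 3
  5 to go: {1,3,4,5,7} 1  {2,4,5,6,7} 3  {3,4,5,6,7} 4
  6 to go: {0,1,3,4,5,7} 1  {1,3,4,5,6,7} 5  {2,3,4,5,6,7} 7
  if 0:j drops first: 12 orders
  if 2:i drops first: 6 orders
heap linearizations: 18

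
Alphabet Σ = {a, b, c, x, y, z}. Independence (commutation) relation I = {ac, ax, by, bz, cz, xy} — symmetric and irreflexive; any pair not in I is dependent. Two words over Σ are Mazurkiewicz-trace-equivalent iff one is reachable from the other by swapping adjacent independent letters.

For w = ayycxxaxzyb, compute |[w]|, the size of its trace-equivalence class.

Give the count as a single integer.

piece 0:a — minimal
piece 1:y rests on {0:a}
piece 2:y rests on {1:y}
piece 3:c rests on {2:y}
piece 4:x rests on {3:c}
piece 5:x rests on {4:x}
piece 6:a rests on {2:y}
piece 7:x rests on {5:x}
piece 8:z rests on {6:a, 7:x}
piece 9:y rests on {8:z}
piece 10:b rests on {6:a, 7:x}
minimal pieces: {0:a}
ways to finish when only these pieces remain (= sum over removing one remaining piece with nothing left below it):
  1 left: {9}→1  {10}→1
  2 left: {8,9}→1  {9,10}→2
  3 left: {8,9,10}→3
  4 left: {6,8,9,10}→3  {7,8,9,10}→3
  5 left: {5,7,8,9,10}→3  {6,7,8,9,10}→6
  6 left: {4,5,7,8,9,10}→3  {5,6,7,8,9,10}→9
  7 left: {3,4,5,7,8,9,10}→3  {4,5,6,7,8,9,10}→12
  8 left: {3,4,5,6,7,8,9,10}→15
  9 left: {2,3,4,5,6,7,8,9,10}→15
  placing 0:a first → 15 extensions

15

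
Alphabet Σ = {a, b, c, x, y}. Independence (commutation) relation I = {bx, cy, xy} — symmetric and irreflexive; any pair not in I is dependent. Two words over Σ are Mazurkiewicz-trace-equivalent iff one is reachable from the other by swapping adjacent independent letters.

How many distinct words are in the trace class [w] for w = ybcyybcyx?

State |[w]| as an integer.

9

0(y) covers ∅
1(b) covers 0:y
2(c) covers 1:b
3(y) covers 1:b
4(y) covers 3:y
5(b) covers 2:c, 4:y
6(c) covers 5:b
7(y) covers 5:b
8(x) covers 6:c
floor of heap: 0:y
completions by unplaced set U, small U first (add the entries for U minus each lowest piece of U):
  |U|=1: {7}:1  {8}:1
  |U|=2: {6,8}:1  {7,8}:2
  |U|=3: {6,7,8}:3
  |U|=4: {5,6,7,8}:3
  |U|=5: {2,5,6,7,8}:3  {4,5,6,7,8}:3
  |U|=6: {2,4,5,6,7,8}:6  {3,4,5,6,7,8}:3
  |U|=7: {2,3,4,5,6,7,8}:9
  start at 0(y): 9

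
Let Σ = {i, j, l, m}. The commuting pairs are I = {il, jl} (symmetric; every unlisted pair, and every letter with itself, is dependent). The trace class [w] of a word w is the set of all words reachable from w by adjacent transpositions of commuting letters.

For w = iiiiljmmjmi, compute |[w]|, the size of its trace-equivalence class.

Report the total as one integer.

#0=i has no predecessor
#1=i depends on [0:i]
#2=i depends on [1:i]
#3=i depends on [2:i]
#4=l has no predecessor
#5=j depends on [3:i]
#6=m depends on [4:l, 5:j]
#7=m depends on [6:m]
#8=j depends on [7:m]
#9=m depends on [8:j]
#10=i depends on [9:m]
sources: [0:i, 4:l]
N(rest) = Σ N(rest − s) over sources s of rest; N(one piece) = 1:
  size 1 → [10]=1
  size 2 → [9,10]=1
  size 3 → [8,9,10]=1
  size 4 → [7,8,9,10]=1
  size 5 → [6,7,8,9,10]=1
  size 6 → [4,6,7,8,9,10]=1  [5,6,7,8,9,10]=1
  size 7 → [3,5,6,7,8,9,10]=1  [4,5,6,7,8,9,10]=2
  size 8 → [2,3,5,6,7,8,9,10]=1  [3,4,5,6,7,8,9,10]=3
  size 9 → [1,2,3,5,6,7,8,9,10]=1  [2,3,4,5,6,7,8,9,10]=4
  first=0(i) contributes 5
  first=4(l) contributes 1
|[w]| = 6

6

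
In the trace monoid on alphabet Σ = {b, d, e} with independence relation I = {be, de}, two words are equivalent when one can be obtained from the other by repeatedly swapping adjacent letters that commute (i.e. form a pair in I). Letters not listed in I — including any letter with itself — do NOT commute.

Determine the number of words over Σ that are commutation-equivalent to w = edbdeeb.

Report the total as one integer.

35

0(e) covers ∅
1(d) covers ∅
2(b) covers 1:d
3(d) covers 2:b
4(e) covers 0:e
5(e) covers 4:e
6(b) covers 3:d
floor of heap: 0:e, 1:d
completions by unplaced set U, small U first (add the entries for U minus each lowest piece of U):
  |U|=1: {5}:1  {6}:1
  |U|=2: {3,6}:1  {4,5}:1  {5,6}:2
  |U|=3: {0,4,5}:1  {2,3,6}:1  {3,5,6}:3  {4,5,6}:3
  |U|=4: {0,4,5,6}:4  {1,2,3,6}:1  {2,3,5,6}:4  {3,4,5,6}:6
  |U|=5: {0,3,4,5,6}:10  {1,2,3,5,6}:5  {2,3,4,5,6}:10
  start at 0(e): 15
  start at 1(d): 20
sum over floor = 35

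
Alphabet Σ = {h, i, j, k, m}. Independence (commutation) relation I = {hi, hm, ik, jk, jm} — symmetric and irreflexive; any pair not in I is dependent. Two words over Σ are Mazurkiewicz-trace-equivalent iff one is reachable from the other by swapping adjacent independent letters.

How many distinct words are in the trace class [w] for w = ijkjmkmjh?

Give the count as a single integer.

drop 0:i onto floor
drop 1:j onto {0:i}
drop 2:k onto floor
drop 3:j onto {1:j}
drop 4:m onto {0:i, 2:k}
drop 5:k onto {4:m}
drop 6:m onto {5:k}
drop 7:j onto {3:j}
drop 8:h onto {5:k, 7:j}
ground layer = {0:i, 2:k}
drop-orders for the pieces not yet dropped (sum over which currently-grounded one goes next):
  1 to go: {6} 1  {8} 1
  2 to go: {6,8} 2  {7,8} 1
  3 to go: {3,7,8} 1  {5,6,8} 2  {6,7,8} 3
  4 to go: {1,3,7,8} 1  {3,6,7,8} 4  {4,5,6,8} 2  {5,6,7,8} 5
  5 to go: {1,3,6,7,8} 5  {2,4,5,6,8} 2  {3,5,6,7,8} 9  {4,5,6,7,8} 7
  6 to go: {1,3,5,6,7,8} 14  {2,4,5,6,7,8} 9  {3,4,5,6,7,8} 16
  7 to go: {1,3,4,5,6,7,8} 30  {2,3,4,5,6,7,8} 25
  if 0:i drops first: 55 orders
  if 2:k drops first: 30 orders
heap linearizations: 85

85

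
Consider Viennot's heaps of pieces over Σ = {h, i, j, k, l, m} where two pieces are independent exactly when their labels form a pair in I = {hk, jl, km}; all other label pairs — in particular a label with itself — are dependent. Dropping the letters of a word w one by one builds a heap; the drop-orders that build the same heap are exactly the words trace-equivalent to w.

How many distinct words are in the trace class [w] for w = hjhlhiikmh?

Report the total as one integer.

3

#0=h has no predecessor
#1=j depends on [0:h]
#2=h depends on [1:j]
#3=l depends on [2:h]
#4=h depends on [3:l]
#5=i depends on [4:h]
#6=i depends on [5:i]
#7=k depends on [6:i]
#8=m depends on [6:i]
#9=h depends on [8:m]
sources: [0:h]
N(rest) = Σ N(rest − s) over sources s of rest; N(one piece) = 1:
  size 1 → [7]=1  [9]=1
  size 2 → [7,9]=2  [8,9]=1
  size 3 → [7,8,9]=3
  size 4 → [6,7,8,9]=3
  size 5 → [5,6,7,8,9]=3
  size 6 → [4,5,6,7,8,9]=3
  size 7 → [3,4,5,6,7,8,9]=3
  size 8 → [2,3,4,5,6,7,8,9]=3
  first=0(h) contributes 3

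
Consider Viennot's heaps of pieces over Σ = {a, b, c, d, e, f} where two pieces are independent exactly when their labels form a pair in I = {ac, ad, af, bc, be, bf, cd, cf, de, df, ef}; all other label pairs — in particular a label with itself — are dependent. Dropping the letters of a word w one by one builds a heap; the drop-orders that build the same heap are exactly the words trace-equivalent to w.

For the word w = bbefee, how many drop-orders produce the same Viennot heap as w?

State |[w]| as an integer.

piece 0:b — minimal
piece 1:b rests on {0:b}
piece 2:e — minimal
piece 3:f — minimal
piece 4:e rests on {2:e}
piece 5:e rests on {4:e}
minimal pieces: {0:b, 2:e, 3:f}
ways to finish when only these pieces remain (= sum over removing one remaining piece with nothing left below it):
  1 left: {1}→1  {3}→1  {5}→1
  2 left: {0,1}→1  {1,3}→2  {1,5}→2  {3,5}→2  {4,5}→1
  3 left: {0,1,3}→3  {0,1,5}→3  {1,3,5}→6  {1,4,5}→3  {2,4,5}→1  {3,4,5}→3
  4 left: {0,1,3,5}→12  {0,1,4,5}→6  {1,2,4,5}→4  {1,3,4,5}→12  {2,3,4,5}→4
  placing 0:b first → 20 extensions
  placing 2:e first → 30 extensions
  placing 3:f first → 10 extensions
total linear extensions = 60

60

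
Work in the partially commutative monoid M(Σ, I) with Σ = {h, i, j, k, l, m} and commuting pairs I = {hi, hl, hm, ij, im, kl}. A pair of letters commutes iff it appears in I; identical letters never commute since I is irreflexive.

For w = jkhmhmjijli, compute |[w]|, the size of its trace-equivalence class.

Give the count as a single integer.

#0=j has no predecessor
#1=k depends on [0:j]
#2=h depends on [1:k]
#3=m depends on [1:k]
#4=h depends on [2:h]
#5=m depends on [3:m]
#6=j depends on [4:h, 5:m]
#7=i depends on [1:k]
#8=j depends on [6:j]
#9=l depends on [7:i, 8:j]
#10=i depends on [9:l]
sources: [0:j]
N(rest) = Σ N(rest − s) over sources s of rest; N(one piece) = 1:
  size 1 → [10]=1
  size 2 → [9,10]=1
  size 3 → [7,9,10]=1  [8,9,10]=1
  size 4 → [6,8,9,10]=1  [7,8,9,10]=2
  size 5 → [4,6,8,9,10]=1  [5,6,8,9,10]=1  [6,7,8,9,10]=3
  size 6 → [2,4,6,8,9,10]=1  [3,5,6,8,9,10]=1  [4,5,6,8,9,10]=2  [4,6,7,8,9,10]=4  [5,6,7,8,9,10]=4
  size 7 → [2,4,5,6,8,9,10]=3  [2,4,6,7,8,9,10]=5  [3,4,5,6,8,9,10]=3  [3,5,6,7,8,9,10]=5  [4,5,6,7,8,9,10]=10
  size 8 → [2,3,4,5,6,8,9,10]=6  [2,4,5,6,7,8,9,10]=18  [3,4,5,6,7,8,9,10]=18
  size 9 → [2,3,4,5,6,7,8,9,10]=42
  first=0(j) contributes 42

42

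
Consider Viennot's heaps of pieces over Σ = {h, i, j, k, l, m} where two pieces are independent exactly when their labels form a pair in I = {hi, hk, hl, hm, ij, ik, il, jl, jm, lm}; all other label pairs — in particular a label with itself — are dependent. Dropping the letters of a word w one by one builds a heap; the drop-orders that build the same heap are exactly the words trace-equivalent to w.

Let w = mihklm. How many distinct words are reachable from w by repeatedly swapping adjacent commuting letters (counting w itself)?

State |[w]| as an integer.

#0=m has no predecessor
#1=i depends on [0:m]
#2=h has no predecessor
#3=k depends on [0:m]
#4=l depends on [3:k]
#5=m depends on [1:i, 3:k]
sources: [0:m, 2:h]
N(rest) = Σ N(rest − s) over sources s of rest; N(one piece) = 1:
  size 1 → [2]=1  [4]=1  [5]=1
  size 2 → [1,5]=1  [2,4]=2  [2,5]=2  [4,5]=2
  size 3 → [1,2,5]=3  [1,4,5]=3  [2,4,5]=6  [3,4,5]=2
  size 4 → [1,2,4,5]=12  [1,3,4,5]=5  [2,3,4,5]=8
  first=0(m) contributes 25
  first=2(h) contributes 5
|[w]| = 30

30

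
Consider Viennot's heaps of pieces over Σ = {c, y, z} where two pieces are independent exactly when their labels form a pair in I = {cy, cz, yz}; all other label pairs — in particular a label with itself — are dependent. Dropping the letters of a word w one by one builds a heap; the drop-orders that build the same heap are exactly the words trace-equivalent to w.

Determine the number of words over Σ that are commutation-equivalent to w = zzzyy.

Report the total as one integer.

drop 0:z onto floor
drop 1:z onto {0:z}
drop 2:z onto {1:z}
drop 3:y onto floor
drop 4:y onto {3:y}
ground layer = {0:z, 3:y}
drop-orders for the pieces not yet dropped (sum over which currently-grounded one goes next):
  1 to go: {2} 1  {4} 1
  2 to go: {1,2} 1  {2,4} 2  {3,4} 1
  3 to go: {0,1,2} 1  {1,2,4} 3  {2,3,4} 3
  if 0:z drops first: 6 orders
  if 3:y drops first: 4 orders
heap linearizations: 10

10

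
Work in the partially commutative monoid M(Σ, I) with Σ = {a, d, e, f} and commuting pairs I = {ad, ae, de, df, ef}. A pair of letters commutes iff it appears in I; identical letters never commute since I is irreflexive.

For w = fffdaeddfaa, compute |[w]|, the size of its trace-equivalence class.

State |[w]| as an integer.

drop 0:f onto floor
drop 1:f onto {0:f}
drop 2:f onto {1:f}
drop 3:d onto floor
drop 4:a onto {2:f}
drop 5:e onto floor
drop 6:d onto {3:d}
drop 7:d onto {6:d}
drop 8:f onto {4:a}
drop 9:a onto {8:f}
drop 10:a onto {9:a}
ground layer = {0:f, 3:d, 5:e}
drop-orders for the pieces not yet dropped (sum over which currently-grounded one goes next):
  1 to go: {5} 1  {7} 1  {10} 1
  2 to go: {5,7} 2  {5,10} 2  {6,7} 1  {7,10} 2  {9,10} 1
  3 to go: {3,6,7} 1  {5,6,7} 3  {5,7,10} 6  {5,9,10} 3  {6,7,10} 3  {7,9,10} 3  {8,9,10} 1
  4 to go: {3,5,6,7} 4  {3,6,7,10} 4  {4,8,9,10} 1  {5,6,7,10} 12  {5,7,9,10} 12  {5,8,9,10} 4  {6,7,9,10} 6  {7,8,9,10} 4
  5 to go: {2,4,8,9,10} 1  {3,5,6,7,10} 20  {3,6,7,9,10} 10  {4,5,8,9,10} 5  {4,7,8,9,10} 5  {5,6,7,9,10} 30  {5,7,8,9,10} 20  {6,7,8,9,10} 10
  6 to go: {1,2,4,8,9,10} 1  {2,4,5,8,9,10} 6  {2,4,7,8,9,10} 6  {3,5,6,7,9,10} 60  {3,6,7,8,9,10} 20  {4,5,7,8,9,10} 30  {4,6,7,8,9,10} 15  {5,6,7,8,9,10} 60
  7 to go: {0,1,2,4,8,9,10} 1  {1,2,4,5,8,9,10} 7  {1,2,4,7,8,9,10} 7  {2,4,5,7,8,9,10} 42  {2,4,6,7,8,9,10} 21  {3,4,6,7,8,9,10} 35  {3,5,6,7,8,9,10} 140  {4,5,6,7,8,9,10} 105
  8 to go: {0,1,2,4,5,8,9,10} 8  {0,1,2,4,7,8,9,10} 8  {1,2,4,5,7,8,9,10} 56  {1,2,4,6,7,8,9,10} 28  {2,3,4,6,7,8,9,10} 56  {2,4,5,6,7,8,9,10} 168  {3,4,5,6,7,8,9,10} 280
  9 to go: {0,1,2,4,5,7,8,9,10} 72  {0,1,2,4,6,7,8,9,10} 36  {1,2,3,4,6,7,8,9,10} 84  {1,2,4,5,6,7,8,9,10} 252  {2,3,4,5,6,7,8,9,10} 504
  if 0:f drops first: 840 orders
  if 3:d drops first: 360 orders
  if 5:e drops first: 120 orders
heap linearizations: 1320

1320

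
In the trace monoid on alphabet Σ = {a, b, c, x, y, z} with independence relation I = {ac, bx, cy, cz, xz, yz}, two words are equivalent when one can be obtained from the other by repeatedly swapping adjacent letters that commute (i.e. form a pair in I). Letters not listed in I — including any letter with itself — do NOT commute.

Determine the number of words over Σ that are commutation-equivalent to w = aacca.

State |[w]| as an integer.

10

#0=a has no predecessor
#1=a depends on [0:a]
#2=c has no predecessor
#3=c depends on [2:c]
#4=a depends on [1:a]
sources: [0:a, 2:c]
N(rest) = Σ N(rest − s) over sources s of rest; N(one piece) = 1:
  size 1 → [3]=1  [4]=1
  size 2 → [1,4]=1  [2,3]=1  [3,4]=2
  size 3 → [0,1,4]=1  [1,3,4]=3  [2,3,4]=3
  first=0(a) contributes 6
  first=2(c) contributes 4
|[w]| = 10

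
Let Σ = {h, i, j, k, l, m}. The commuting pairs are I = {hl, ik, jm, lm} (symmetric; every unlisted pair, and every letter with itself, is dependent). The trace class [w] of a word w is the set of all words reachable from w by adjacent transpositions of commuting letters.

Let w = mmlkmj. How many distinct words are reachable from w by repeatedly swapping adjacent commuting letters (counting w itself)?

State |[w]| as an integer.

6

0(m) covers ∅
1(m) covers 0:m
2(l) covers ∅
3(k) covers 1:m, 2:l
4(m) covers 3:k
5(j) covers 3:k
floor of heap: 0:m, 2:l
completions by unplaced set U, small U first (add the entries for U minus each lowest piece of U):
  |U|=1: {4}:1  {5}:1
  |U|=2: {4,5}:2
  |U|=3: {3,4,5}:2
  |U|=4: {1,3,4,5}:2  {2,3,4,5}:2
  start at 0(m): 4
  start at 2(l): 2
sum over floor = 6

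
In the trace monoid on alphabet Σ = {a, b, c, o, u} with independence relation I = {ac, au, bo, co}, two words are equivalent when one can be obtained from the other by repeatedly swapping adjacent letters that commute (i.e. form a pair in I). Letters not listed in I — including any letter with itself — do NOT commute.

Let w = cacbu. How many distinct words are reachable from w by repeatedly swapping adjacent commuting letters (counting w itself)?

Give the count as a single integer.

#0=c has no predecessor
#1=a has no predecessor
#2=c depends on [0:c]
#3=b depends on [1:a, 2:c]
#4=u depends on [3:b]
sources: [0:c, 1:a]
N(rest) = Σ N(rest − s) over sources s of rest; N(one piece) = 1:
  size 1 → [4]=1
  size 2 → [3,4]=1
  size 3 → [1,3,4]=1  [2,3,4]=1
  first=0(c) contributes 2
  first=1(a) contributes 1
|[w]| = 3

3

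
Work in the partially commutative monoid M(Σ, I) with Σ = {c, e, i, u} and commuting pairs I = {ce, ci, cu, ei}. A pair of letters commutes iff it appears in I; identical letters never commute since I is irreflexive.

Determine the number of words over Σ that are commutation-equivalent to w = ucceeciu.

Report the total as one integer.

0(u) covers ∅
1(c) covers ∅
2(c) covers 1:c
3(e) covers 0:u
4(e) covers 3:e
5(c) covers 2:c
6(i) covers 0:u
7(u) covers 4:e, 6:i
floor of heap: 0:u, 1:c
completions by unplaced set U, small U first (add the entries for U minus each lowest piece of U):
  |U|=1: {5}:1  {7}:1
  |U|=2: {2,5}:1  {4,7}:1  {5,7}:2  {6,7}:1
  |U|=3: {1,2,5}:1  {2,5,7}:3  {3,4,7}:1  {4,5,7}:3  {4,6,7}:2  {5,6,7}:3
  |U|=4: {1,2,5,7}:4  {2,4,5,7}:6  {2,5,6,7}:6  {3,4,5,7}:4  {3,4,6,7}:3  {4,5,6,7}:8
  |U|=5: {0,3,4,6,7}:3  {1,2,4,5,7}:10  {1,2,5,6,7}:10  {2,3,4,5,7}:10  {2,4,5,6,7}:20  {3,4,5,6,7}:15
  |U|=6: {0,3,4,5,6,7}:18  {1,2,3,4,5,7}:20  {1,2,4,5,6,7}:40  {2,3,4,5,6,7}:45
  start at 0(u): 105
  start at 1(c): 63
sum over floor = 168

168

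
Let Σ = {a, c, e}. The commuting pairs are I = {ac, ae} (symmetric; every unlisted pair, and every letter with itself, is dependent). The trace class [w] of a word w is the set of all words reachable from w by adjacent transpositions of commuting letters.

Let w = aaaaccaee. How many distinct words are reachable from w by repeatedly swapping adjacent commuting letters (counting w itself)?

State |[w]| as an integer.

126

drop 0:a onto floor
drop 1:a onto {0:a}
drop 2:a onto {1:a}
drop 3:a onto {2:a}
drop 4:c onto floor
drop 5:c onto {4:c}
drop 6:a onto {3:a}
drop 7:e onto {5:c}
drop 8:e onto {7:e}
ground layer = {0:a, 4:c}
drop-orders for the pieces not yet dropped (sum over which currently-grounded one goes next):
  1 to go: {6} 1  {8} 1
  2 to go: {3,6} 1  {6,8} 2  {7,8} 1
  3 to go: {2,3,6} 1  {3,6,8} 3  {5,7,8} 1  {6,7,8} 3
  4 to go: {1,2,3,6} 1  {2,3,6,8} 4  {3,6,7,8} 6  {4,5,7,8} 1  {5,6,7,8} 4
  5 to go: {0,1,2,3,6} 1  {1,2,3,6,8} 5  {2,3,6,7,8} 10  {3,5,6,7,8} 10  {4,5,6,7,8} 5
  6 to go: {0,1,2,3,6,8} 6  {1,2,3,6,7,8} 15  {2,3,5,6,7,8} 20  {3,4,5,6,7,8} 15
  7 to go: {0,1,2,3,6,7,8} 21  {1,2,3,5,6,7,8} 35  {2,3,4,5,6,7,8} 35
  if 0:a drops first: 70 orders
  if 4:c drops first: 56 orders
heap linearizations: 126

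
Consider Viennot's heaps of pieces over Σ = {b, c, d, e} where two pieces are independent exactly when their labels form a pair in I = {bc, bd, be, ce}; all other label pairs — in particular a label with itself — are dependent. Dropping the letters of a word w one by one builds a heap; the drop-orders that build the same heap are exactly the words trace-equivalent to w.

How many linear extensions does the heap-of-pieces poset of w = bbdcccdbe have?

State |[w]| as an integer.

piece 0:b — minimal
piece 1:b rests on {0:b}
piece 2:d — minimal
piece 3:c rests on {2:d}
piece 4:c rests on {3:c}
piece 5:c rests on {4:c}
piece 6:d rests on {5:c}
piece 7:b rests on {1:b}
piece 8:e rests on {6:d}
minimal pieces: {0:b, 2:d}
ways to finish when only these pieces remain (= sum over removing one remaining piece with nothing left below it):
  1 left: {7}→1  {8}→1
  2 left: {1,7}→1  {6,8}→1  {7,8}→2
  3 left: {0,1,7}→1  {1,7,8}→3  {5,6,8}→1  {6,7,8}→3
  4 left: {0,1,7,8}→4  {1,6,7,8}→6  {4,5,6,8}→1  {5,6,7,8}→4
  5 left: {0,1,6,7,8}→10  {1,5,6,7,8}→10  {3,4,5,6,8}→1  {4,5,6,7,8}→5
  6 left: {0,1,5,6,7,8}→20  {1,4,5,6,7,8}→15  {2,3,4,5,6,8}→1  {3,4,5,6,7,8}→6
  7 left: {0,1,4,5,6,7,8}→35  {1,3,4,5,6,7,8}→21  {2,3,4,5,6,7,8}→7
  placing 0:b first → 28 extensions
  placing 2:d first → 56 extensions
total linear extensions = 84

84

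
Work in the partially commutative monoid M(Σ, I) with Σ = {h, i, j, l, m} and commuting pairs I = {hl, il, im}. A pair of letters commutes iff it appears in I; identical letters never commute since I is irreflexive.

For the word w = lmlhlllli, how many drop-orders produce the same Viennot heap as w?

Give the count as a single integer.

21

#0=l has no predecessor
#1=m depends on [0:l]
#2=l depends on [1:m]
#3=h depends on [1:m]
#4=l depends on [2:l]
#5=l depends on [4:l]
#6=l depends on [5:l]
#7=l depends on [6:l]
#8=i depends on [3:h]
sources: [0:l]
N(rest) = Σ N(rest − s) over sources s of rest; N(one piece) = 1:
  size 1 → [7]=1  [8]=1
  size 2 → [3,8]=1  [6,7]=1  [7,8]=2
  size 3 → [3,7,8]=3  [5,6,7]=1  [6,7,8]=3
  size 4 → [3,6,7,8]=6  [4,5,6,7]=1  [5,6,7,8]=4
  size 5 → [2,4,5,6,7]=1  [3,5,6,7,8]=10  [4,5,6,7,8]=5
  size 6 → [2,4,5,6,7,8]=6  [3,4,5,6,7,8]=15
  size 7 → [2,3,4,5,6,7,8]=21
  first=0(l) contributes 21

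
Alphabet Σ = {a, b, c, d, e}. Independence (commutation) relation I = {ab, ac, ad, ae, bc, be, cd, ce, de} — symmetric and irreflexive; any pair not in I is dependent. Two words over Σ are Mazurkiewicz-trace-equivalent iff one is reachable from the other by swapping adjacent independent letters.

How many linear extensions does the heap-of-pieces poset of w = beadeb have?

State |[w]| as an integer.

60

#0=b has no predecessor
#1=e has no predecessor
#2=a has no predecessor
#3=d depends on [0:b]
#4=e depends on [1:e]
#5=b depends on [3:d]
sources: [0:b, 1:e, 2:a]
N(rest) = Σ N(rest − s) over sources s of rest; N(one piece) = 1:
  size 1 → [2]=1  [4]=1  [5]=1
  size 2 → [1,4]=1  [2,4]=2  [2,5]=2  [3,5]=1  [4,5]=2
  size 3 → [0,3,5]=1  [1,2,4]=3  [1,4,5]=3  [2,3,5]=3  [2,4,5]=6  [3,4,5]=3
  size 4 → [0,2,3,5]=4  [0,3,4,5]=4  [1,2,4,5]=12  [1,3,4,5]=6  [2,3,4,5]=12
  first=0(b) contributes 30
  first=1(e) contributes 20
  first=2(a) contributes 10
|[w]| = 60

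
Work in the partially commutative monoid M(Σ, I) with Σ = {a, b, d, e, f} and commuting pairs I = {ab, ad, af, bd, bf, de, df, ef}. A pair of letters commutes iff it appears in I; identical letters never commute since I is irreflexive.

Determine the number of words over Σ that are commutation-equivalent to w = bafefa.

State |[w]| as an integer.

30

piece 0:b — minimal
piece 1:a — minimal
piece 2:f — minimal
piece 3:e rests on {0:b, 1:a}
piece 4:f rests on {2:f}
piece 5:a rests on {3:e}
minimal pieces: {0:b, 1:a, 2:f}
ways to finish when only these pieces remain (= sum over removing one remaining piece with nothing left below it):
  1 left: {4}→1  {5}→1
  2 left: {2,4}→1  {3,5}→1  {4,5}→2
  3 left: {0,3,5}→1  {1,3,5}→1  {2,4,5}→3  {3,4,5}→3
  4 left: {0,1,3,5}→2  {0,3,4,5}→4  {1,3,4,5}→4  {2,3,4,5}→6
  placing 0:b first → 10 extensions
  placing 1:a first → 10 extensions
  placing 2:f first → 10 extensions
total linear extensions = 30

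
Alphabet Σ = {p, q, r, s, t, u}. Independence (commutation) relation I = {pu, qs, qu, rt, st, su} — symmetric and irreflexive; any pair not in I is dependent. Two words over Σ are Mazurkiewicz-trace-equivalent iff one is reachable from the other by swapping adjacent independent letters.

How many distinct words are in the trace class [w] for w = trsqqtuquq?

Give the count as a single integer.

drop 0:t onto floor
drop 1:r onto floor
drop 2:s onto {1:r}
drop 3:q onto {0:t, 1:r}
drop 4:q onto {3:q}
drop 5:t onto {4:q}
drop 6:u onto {5:t}
drop 7:q onto {5:t}
drop 8:u onto {6:u}
drop 9:q onto {7:q}
ground layer = {0:t, 1:r}
drop-orders for the pieces not yet dropped (sum over which currently-grounded one goes next):
  1 to go: {2} 1  {8} 1  {9} 1
  2 to go: {2,8} 2  {2,9} 2  {6,8} 1  {7,9} 1  {8,9} 2
  3 to go: {2,6,8} 3  {2,7,9} 3  {2,8,9} 6  {6,8,9} 3  {7,8,9} 3
  4 to go: {2,6,8,9} 12  {2,7,8,9} 12  {6,7,8,9} 6
  5 to go: {2,6,7,8,9} 30  {5,6,7,8,9} 6
  6 to go: {2,5,6,7,8,9} 36  {4,5,6,7,8,9} 6
  7 to go: {2,4,5,6,7,8,9} 42  {3,4,5,6,7,8,9} 6
  8 to go: {0,3,4,5,6,7,8,9} 6  {2,3,4,5,6,7,8,9} 48
  if 0:t drops first: 48 orders
  if 1:r drops first: 54 orders
heap linearizations: 102

102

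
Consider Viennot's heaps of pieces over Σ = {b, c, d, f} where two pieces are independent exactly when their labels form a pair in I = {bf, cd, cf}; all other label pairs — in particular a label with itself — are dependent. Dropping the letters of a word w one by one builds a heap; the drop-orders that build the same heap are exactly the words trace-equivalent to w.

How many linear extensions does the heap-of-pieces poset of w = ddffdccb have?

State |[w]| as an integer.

21

#0=d has no predecessor
#1=d depends on [0:d]
#2=f depends on [1:d]
#3=f depends on [2:f]
#4=d depends on [3:f]
#5=c has no predecessor
#6=c depends on [5:c]
#7=b depends on [4:d, 6:c]
sources: [0:d, 5:c]
N(rest) = Σ N(rest − s) over sources s of rest; N(one piece) = 1:
  size 1 → [7]=1
  size 2 → [4,7]=1  [6,7]=1
  size 3 → [3,4,7]=1  [4,6,7]=2  [5,6,7]=1
  size 4 → [2,3,4,7]=1  [3,4,6,7]=3  [4,5,6,7]=3
  size 5 → [1,2,3,4,7]=1  [2,3,4,6,7]=4  [3,4,5,6,7]=6
  size 6 → [0,1,2,3,4,7]=1  [1,2,3,4,6,7]=5  [2,3,4,5,6,7]=10
  first=0(d) contributes 15
  first=5(c) contributes 6
|[w]| = 21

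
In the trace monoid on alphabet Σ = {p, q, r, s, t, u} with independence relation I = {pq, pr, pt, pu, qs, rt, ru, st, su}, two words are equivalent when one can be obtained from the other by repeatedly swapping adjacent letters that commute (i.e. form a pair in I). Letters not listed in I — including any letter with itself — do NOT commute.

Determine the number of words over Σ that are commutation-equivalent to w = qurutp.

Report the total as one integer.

#0=q has no predecessor
#1=u depends on [0:q]
#2=r depends on [0:q]
#3=u depends on [1:u]
#4=t depends on [3:u]
#5=p has no predecessor
sources: [0:q, 5:p]
N(rest) = Σ N(rest − s) over sources s of rest; N(one piece) = 1:
  size 1 → [2]=1  [4]=1  [5]=1
  size 2 → [2,4]=2  [2,5]=2  [3,4]=1  [4,5]=2
  size 3 → [1,3,4]=1  [2,3,4]=3  [2,4,5]=6  [3,4,5]=3
  size 4 → [1,2,3,4]=4  [1,3,4,5]=4  [2,3,4,5]=12
  first=0(q) contributes 20
  first=5(p) contributes 4
|[w]| = 24

24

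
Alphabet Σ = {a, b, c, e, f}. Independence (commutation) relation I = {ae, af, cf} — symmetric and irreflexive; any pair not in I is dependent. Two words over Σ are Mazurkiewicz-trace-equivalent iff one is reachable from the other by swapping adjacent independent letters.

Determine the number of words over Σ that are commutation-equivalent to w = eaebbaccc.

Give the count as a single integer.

piece 0:e — minimal
piece 1:a — minimal
piece 2:e rests on {0:e}
piece 3:b rests on {1:a, 2:e}
piece 4:b rests on {3:b}
piece 5:a rests on {4:b}
piece 6:c rests on {5:a}
piece 7:c rests on {6:c}
piece 8:c rests on {7:c}
minimal pieces: {0:e, 1:a}
ways to finish when only these pieces remain (= sum over removing one remaining piece with nothing left below it):
  1 left: {8}→1
  2 left: {7,8}→1
  3 left: {6,7,8}→1
  4 left: {5,6,7,8}→1
  5 left: {4,5,6,7,8}→1
  6 left: {3,4,5,6,7,8}→1
  7 left: {1,3,4,5,6,7,8}→1  {2,3,4,5,6,7,8}→1
  placing 0:e first → 2 extensions
  placing 1:a first → 1 extensions
total linear extensions = 3

3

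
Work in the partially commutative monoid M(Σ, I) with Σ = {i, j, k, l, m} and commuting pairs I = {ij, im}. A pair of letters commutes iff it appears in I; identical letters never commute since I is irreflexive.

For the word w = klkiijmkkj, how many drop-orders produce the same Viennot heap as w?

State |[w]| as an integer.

#0=k has no predecessor
#1=l depends on [0:k]
#2=k depends on [1:l]
#3=i depends on [2:k]
#4=i depends on [3:i]
#5=j depends on [2:k]
#6=m depends on [5:j]
#7=k depends on [4:i, 6:m]
#8=k depends on [7:k]
#9=j depends on [8:k]
sources: [0:k]
N(rest) = Σ N(rest − s) over sources s of rest; N(one piece) = 1:
  size 1 → [9]=1
  size 2 → [8,9]=1
  size 3 → [7,8,9]=1
  size 4 → [4,7,8,9]=1  [6,7,8,9]=1
  size 5 → [3,4,7,8,9]=1  [4,6,7,8,9]=2  [5,6,7,8,9]=1
  size 6 → [3,4,6,7,8,9]=3  [4,5,6,7,8,9]=3
  size 7 → [3,4,5,6,7,8,9]=6
  size 8 → [2,3,4,5,6,7,8,9]=6
  first=0(k) contributes 6

6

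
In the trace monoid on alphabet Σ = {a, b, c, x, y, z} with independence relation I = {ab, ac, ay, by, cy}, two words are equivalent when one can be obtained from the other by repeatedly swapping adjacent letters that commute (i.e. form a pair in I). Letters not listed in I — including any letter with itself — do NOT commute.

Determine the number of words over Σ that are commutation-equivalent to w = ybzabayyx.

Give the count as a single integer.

drop 0:y onto floor
drop 1:b onto floor
drop 2:z onto {0:y, 1:b}
drop 3:a onto {2:z}
drop 4:b onto {2:z}
drop 5:a onto {3:a}
drop 6:y onto {2:z}
drop 7:y onto {6:y}
drop 8:x onto {4:b, 5:a, 7:y}
ground layer = {0:y, 1:b}
drop-orders for the pieces not yet dropped (sum over which currently-grounded one goes next):
  1 to go: {8} 1
  2 to go: {4,8} 1  {5,8} 1  {7,8} 1
  3 to go: {3,5,8} 1  {4,5,8} 2  {4,7,8} 2  {5,7,8} 2  {6,7,8} 1
  4 to go: {3,4,5,8} 3  {3,5,7,8} 3  {4,5,7,8} 6  {4,6,7,8} 3  {5,6,7,8} 3
  5 to go: {3,4,5,7,8} 12  {3,5,6,7,8} 6  {4,5,6,7,8} 12
  6 to go: {3,4,5,6,7,8} 30
  7 to go: {2,3,4,5,6,7,8} 30
  if 0:y drops first: 30 orders
  if 1:b drops first: 30 orders
heap linearizations: 60

60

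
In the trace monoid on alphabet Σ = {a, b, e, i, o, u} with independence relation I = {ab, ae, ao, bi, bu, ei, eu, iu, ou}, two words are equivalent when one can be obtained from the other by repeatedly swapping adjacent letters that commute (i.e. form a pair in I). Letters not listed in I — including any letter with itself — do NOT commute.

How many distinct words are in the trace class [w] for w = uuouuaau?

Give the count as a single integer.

0(u) covers ∅
1(u) covers 0:u
2(o) covers ∅
3(u) covers 1:u
4(u) covers 3:u
5(a) covers 4:u
6(a) covers 5:a
7(u) covers 6:a
floor of heap: 0:u, 2:o
completions by unplaced set U, small U first (add the entries for U minus each lowest piece of U):
  |U|=1: {2}:1  {7}:1
  |U|=2: {2,7}:2  {6,7}:1
  |U|=3: {2,6,7}:3  {5,6,7}:1
  |U|=4: {2,5,6,7}:4  {4,5,6,7}:1
  |U|=5: {2,4,5,6,7}:5  {3,4,5,6,7}:1
  |U|=6: {1,3,4,5,6,7}:1  {2,3,4,5,6,7}:6
  start at 0(u): 7
  start at 2(o): 1
sum over floor = 8

8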